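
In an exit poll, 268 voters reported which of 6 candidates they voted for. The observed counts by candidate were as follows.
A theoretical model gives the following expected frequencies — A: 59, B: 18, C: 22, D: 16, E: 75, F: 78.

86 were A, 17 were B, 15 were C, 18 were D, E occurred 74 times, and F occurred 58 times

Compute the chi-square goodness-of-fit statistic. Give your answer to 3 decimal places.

20.030

χ² = (86−59)²/59 + (17−18)²/18 + (15−22)²/22 + (18−16)²/16 + (74−75)²/75 + (58−78)²/78
   = 12.3559 + 0.0556 + 2.2273 + 0.2500 + 0.0133 + 5.1282
Sum = 20.030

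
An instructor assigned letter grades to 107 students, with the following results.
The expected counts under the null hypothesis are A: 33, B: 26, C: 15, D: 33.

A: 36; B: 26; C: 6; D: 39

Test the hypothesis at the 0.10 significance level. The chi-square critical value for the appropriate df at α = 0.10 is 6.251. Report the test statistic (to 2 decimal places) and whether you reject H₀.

6.76; reject

cat         O        E   (O−E)²/E
A          36       33      0.273
B          26       26      0.000
C           6       15      5.400
D          39       33      1.091
Sum = 6.76
df = 3. Since 6.76 > 6.251, we reject H₀.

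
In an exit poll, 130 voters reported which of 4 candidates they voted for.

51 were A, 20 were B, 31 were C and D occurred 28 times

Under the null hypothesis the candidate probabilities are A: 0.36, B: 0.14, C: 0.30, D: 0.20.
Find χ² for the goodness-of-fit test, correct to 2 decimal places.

2.35

Expected counts E_i = n·p_i: 130×0.36 = 46.8, 130×0.14 = 18.2, 130×0.30 = 39, 130×0.20 = 26.
cat         O        E   (O−E)²/E
A          51     46.8      0.377
B          20     18.2      0.178
C          31       39      1.641
D          28       26      0.154
Sum = 2.35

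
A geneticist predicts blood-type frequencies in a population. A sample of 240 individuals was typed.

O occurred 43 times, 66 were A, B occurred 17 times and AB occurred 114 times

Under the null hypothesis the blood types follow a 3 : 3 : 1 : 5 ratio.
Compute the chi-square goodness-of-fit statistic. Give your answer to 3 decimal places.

7.827

Ratio total = 12. Expected counts: 240×3/12 = 60, 240×3/12 = 60, 240×1/12 = 20, 240×5/12 = 100.
χ² = (43−60)²/60 + (66−60)²/60 + (17−20)²/20 + (114−100)²/100
   = 4.8167 + 0.6000 + 0.4500 + 1.9600
Sum = 7.827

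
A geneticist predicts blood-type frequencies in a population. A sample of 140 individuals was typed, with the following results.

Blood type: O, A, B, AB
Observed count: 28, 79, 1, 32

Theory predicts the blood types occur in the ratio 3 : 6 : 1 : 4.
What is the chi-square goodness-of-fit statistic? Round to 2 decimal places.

Ratio total = 14. Expected counts: 140×3/14 = 30, 140×6/14 = 60, 140×1/14 = 10, 140×4/14 = 40.
χ² = (28−30)²/30 + (79−60)²/60 + (1−10)²/10 + (32−40)²/40
   = 0.133 + 6.017 + 8.100 + 1.600
Sum = 15.85

15.85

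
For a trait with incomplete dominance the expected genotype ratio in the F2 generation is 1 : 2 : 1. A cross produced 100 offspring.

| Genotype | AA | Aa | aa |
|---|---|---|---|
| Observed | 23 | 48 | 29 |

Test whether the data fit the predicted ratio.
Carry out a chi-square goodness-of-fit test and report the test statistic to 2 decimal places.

0.88

Ratio total = 4. Expected counts: 100×1/4 = 25, 100×2/4 = 50, 100×1/4 = 25.
AA: (23 − 25)²/25 = 4/25 = 0.160
Aa: (48 − 50)²/50 = 4/50 = 0.080
aa: (29 − 25)²/25 = 16/25 = 0.640
Sum = 0.88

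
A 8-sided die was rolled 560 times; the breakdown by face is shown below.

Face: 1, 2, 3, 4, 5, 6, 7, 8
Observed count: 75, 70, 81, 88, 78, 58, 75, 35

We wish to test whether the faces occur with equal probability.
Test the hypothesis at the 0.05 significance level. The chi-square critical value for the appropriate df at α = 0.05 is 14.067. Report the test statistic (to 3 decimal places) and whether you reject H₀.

Under H₀ each category has probability 1/8, so each expected count is 560/8 = 70.
cat         O        E   (O−E)²/E
1          75       70     0.3571
2          70       70     0.0000
3          81       70     1.7286
4          88       70     4.6286
5          78       70     0.9143
6          58       70     2.0571
7          75       70     0.3571
8          35       70    17.5000
Sum = 27.543
df = 7. Since 27.543 > 14.067, we reject H₀.

27.543; reject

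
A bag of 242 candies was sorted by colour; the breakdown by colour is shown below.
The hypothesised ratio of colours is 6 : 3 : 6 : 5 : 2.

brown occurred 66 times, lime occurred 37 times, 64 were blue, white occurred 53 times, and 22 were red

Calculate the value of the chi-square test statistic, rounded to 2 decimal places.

0.62

Ratio total = 22. Expected counts: 242×6/22 = 66, 242×3/22 = 33, 242×6/22 = 66, 242×5/22 = 55, 242×2/22 = 22.
cat         O        E   (O−E)²/E
brown      66       66      0.000
lime       37       33      0.485
blue       64       66      0.061
white      53       55      0.073
red        22       22      0.000
Sum = 0.62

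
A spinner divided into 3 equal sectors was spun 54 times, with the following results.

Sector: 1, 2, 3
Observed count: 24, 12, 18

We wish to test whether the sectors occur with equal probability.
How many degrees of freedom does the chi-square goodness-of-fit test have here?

There are k = 3 categories and no parameters were estimated from the data, so df = 3 − 1 = 2.

2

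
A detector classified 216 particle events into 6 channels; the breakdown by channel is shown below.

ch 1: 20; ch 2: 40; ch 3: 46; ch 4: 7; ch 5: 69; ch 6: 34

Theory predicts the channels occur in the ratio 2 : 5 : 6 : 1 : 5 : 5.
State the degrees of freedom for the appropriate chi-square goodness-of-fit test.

5

There are k = 6 categories and no parameters were estimated from the data, so df = 6 − 1 = 5.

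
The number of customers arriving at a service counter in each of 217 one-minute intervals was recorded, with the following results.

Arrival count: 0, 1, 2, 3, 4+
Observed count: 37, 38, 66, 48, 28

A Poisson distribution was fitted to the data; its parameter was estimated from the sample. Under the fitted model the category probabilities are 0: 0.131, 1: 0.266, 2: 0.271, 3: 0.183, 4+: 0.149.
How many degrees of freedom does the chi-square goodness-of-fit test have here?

3

There are k = 5 categories and 1 parameter estimated from the data, so df = 5 − 1 − 1 = 3.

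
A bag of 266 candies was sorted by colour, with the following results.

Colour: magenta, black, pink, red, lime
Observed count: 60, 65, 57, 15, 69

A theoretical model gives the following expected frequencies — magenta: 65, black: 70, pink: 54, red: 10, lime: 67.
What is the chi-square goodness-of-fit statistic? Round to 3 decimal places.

3.468

cat          O        E   (O−E)²/E
magenta     60       65     0.3846
black       65       70     0.3571
pink        57       54     0.1667
red         15       10     2.5000
lime        69       67     0.0597
Sum = 3.468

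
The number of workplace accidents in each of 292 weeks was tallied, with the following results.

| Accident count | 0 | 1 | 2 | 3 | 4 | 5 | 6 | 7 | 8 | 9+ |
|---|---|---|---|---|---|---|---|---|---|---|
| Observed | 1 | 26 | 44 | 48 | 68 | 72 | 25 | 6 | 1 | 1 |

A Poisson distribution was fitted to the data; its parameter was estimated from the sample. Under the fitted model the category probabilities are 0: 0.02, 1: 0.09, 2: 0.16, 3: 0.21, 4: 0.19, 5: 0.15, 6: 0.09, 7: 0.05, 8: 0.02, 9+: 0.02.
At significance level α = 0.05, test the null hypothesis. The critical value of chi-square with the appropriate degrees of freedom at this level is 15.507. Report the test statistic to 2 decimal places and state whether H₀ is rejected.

41.20; reject

Expected counts E_i = n·p_i: 292×0.02 = 5.84, 292×0.09 = 26.28, 292×0.16 = 46.72, 292×0.21 = 61.32, 292×0.19 = 55.48, 292×0.15 = 43.8, 292×0.09 = 26.28, 292×0.05 = 14.6, 292×0.02 = 5.84, 292×0.02 = 5.84.
χ² = (1−5.84)²/5.84 + (26−26.28)²/26.28 + (44−46.72)²/46.72 + (48−61.32)²/61.32 + (68−55.48)²/55.48 + (72−43.8)²/43.8 + (25−26.28)²/26.28 + (6−14.6)²/14.6 + (1−5.84)²/5.84 + (1−5.84)²/5.84
   = 4.011 + 0.003 + 0.158 + 2.893 + 2.825 + 18.156 + 0.062 + 5.066 + 4.011 + 4.011
Sum = 41.20
df = 8. Since 41.20 > 15.507, we reject H₀.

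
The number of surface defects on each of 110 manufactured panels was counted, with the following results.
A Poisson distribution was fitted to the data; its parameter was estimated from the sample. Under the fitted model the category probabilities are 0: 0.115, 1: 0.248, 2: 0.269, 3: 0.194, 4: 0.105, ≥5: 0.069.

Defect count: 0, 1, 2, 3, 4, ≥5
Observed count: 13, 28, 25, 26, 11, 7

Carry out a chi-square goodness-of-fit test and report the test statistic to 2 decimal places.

Expected counts E_i = n·p_i: 110×0.115 = 12.65, 110×0.248 = 27.28, 110×0.269 = 29.59, 110×0.194 = 21.34, 110×0.105 = 11.55, 110×0.069 = 7.59.
cat         O        E   (O−E)²/E
0          13    12.65      0.010
1          28    27.28      0.019
2          25    29.59      0.712
3          26    21.34      1.018
4          11    11.55      0.026
≥5          7     7.59      0.046
Sum = 1.83

1.83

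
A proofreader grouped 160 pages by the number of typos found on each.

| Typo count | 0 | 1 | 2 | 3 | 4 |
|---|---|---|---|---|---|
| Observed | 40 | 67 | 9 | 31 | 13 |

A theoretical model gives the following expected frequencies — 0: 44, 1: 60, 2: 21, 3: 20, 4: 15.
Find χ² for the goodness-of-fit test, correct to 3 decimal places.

14.354

0: (40 − 44)²/44 = 16/44 = 0.3636
1: (67 − 60)²/60 = 49/60 = 0.8167
2: (9 − 21)²/21 = 144/21 = 6.8571
3: (31 − 20)²/20 = 121/20 = 6.0500
4: (13 − 15)²/15 = 4/15 = 0.2667
Sum = 14.354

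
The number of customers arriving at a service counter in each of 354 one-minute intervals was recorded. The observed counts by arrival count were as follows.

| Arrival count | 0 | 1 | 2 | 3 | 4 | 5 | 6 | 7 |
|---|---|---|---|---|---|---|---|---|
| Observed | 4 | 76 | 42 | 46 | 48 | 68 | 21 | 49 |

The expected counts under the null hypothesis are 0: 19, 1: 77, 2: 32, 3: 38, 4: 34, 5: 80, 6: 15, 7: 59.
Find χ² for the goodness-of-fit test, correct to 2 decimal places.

0: (4 − 19)²/19 = 225/19 = 11.842
1: (76 − 77)²/77 = 1/77 = 0.013
2: (42 − 32)²/32 = 100/32 = 3.125
3: (46 − 38)²/38 = 64/38 = 1.684
4: (48 − 34)²/34 = 196/34 = 5.765
5: (68 − 80)²/80 = 144/80 = 1.800
6: (21 − 15)²/15 = 36/15 = 2.400
7: (49 − 59)²/59 = 100/59 = 1.695
Sum = 28.32

28.32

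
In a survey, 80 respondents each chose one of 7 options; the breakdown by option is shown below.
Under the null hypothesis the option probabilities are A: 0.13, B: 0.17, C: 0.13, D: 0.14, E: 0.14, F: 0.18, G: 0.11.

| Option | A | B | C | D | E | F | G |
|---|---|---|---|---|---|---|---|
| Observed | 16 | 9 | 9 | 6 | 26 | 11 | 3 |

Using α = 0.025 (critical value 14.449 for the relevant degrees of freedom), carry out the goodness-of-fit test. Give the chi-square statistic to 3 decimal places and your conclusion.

Expected counts E_i = n·p_i: 80×0.13 = 10.4, 80×0.17 = 13.6, 80×0.13 = 10.4, 80×0.14 = 11.2, 80×0.14 = 11.2, 80×0.18 = 14.4, 80×0.11 = 8.8.
A: (16 − 10.4)²/10.4 = 31.36/10.4 = 3.0154
B: (9 − 13.6)²/13.6 = 21.16/13.6 = 1.5559
C: (9 − 10.4)²/10.4 = 1.96/10.4 = 0.1885
D: (6 − 11.2)²/11.2 = 27.04/11.2 = 2.4143
E: (26 − 11.2)²/11.2 = 219.04/11.2 = 19.5571
F: (11 − 14.4)²/14.4 = 11.56/14.4 = 0.8028
G: (3 − 8.8)²/8.8 = 33.64/8.8 = 3.8227
Sum = 31.357
df = 6. Since 31.357 > 14.449, we reject H₀.

31.357; reject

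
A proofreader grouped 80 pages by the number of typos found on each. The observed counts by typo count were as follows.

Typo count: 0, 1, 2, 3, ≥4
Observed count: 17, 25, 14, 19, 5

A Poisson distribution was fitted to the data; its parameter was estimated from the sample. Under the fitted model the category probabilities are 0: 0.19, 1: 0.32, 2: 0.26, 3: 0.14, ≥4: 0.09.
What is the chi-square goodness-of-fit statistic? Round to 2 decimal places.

Expected counts E_i = n·p_i: 80×0.19 = 15.2, 80×0.32 = 25.6, 80×0.26 = 20.8, 80×0.14 = 11.2, 80×0.09 = 7.2.
cat         O        E   (O−E)²/E
0          17     15.2      0.213
1          25     25.6      0.014
2          14     20.8      2.223
3          19     11.2      5.432
≥4          5      7.2      0.672
Sum = 8.55

8.55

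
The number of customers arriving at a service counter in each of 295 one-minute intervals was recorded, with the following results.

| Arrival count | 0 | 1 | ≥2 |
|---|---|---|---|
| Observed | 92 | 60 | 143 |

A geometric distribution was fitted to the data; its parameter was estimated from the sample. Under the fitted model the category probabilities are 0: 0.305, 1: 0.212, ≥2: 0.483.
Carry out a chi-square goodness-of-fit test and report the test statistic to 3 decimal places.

Expected counts E_i = n·p_i: 295×0.305 = 89.975, 295×0.212 = 62.54, 295×0.483 = 142.485.
χ² = (92−89.975)²/89.975 + (60−62.54)²/62.54 + (143−142.485)²/142.485
   = 0.0456 + 0.1032 + 0.0019
Sum = 0.151

0.151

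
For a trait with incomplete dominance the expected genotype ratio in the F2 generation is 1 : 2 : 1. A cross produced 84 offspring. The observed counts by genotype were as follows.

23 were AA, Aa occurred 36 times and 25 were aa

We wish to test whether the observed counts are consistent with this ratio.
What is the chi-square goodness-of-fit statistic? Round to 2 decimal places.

1.81

Ratio total = 4. Expected counts: 84×1/4 = 21, 84×2/4 = 42, 84×1/4 = 21.
χ² = (23−21)²/21 + (36−42)²/42 + (25−21)²/21
   = 0.190 + 0.857 + 0.762
Sum = 1.81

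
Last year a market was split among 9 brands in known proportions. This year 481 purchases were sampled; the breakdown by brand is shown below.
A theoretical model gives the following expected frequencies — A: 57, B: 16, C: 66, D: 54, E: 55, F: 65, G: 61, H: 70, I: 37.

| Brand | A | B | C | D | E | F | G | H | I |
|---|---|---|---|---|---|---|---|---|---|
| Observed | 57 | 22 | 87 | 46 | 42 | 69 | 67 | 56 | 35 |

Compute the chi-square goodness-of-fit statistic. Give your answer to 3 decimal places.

16.934

χ² = (57−57)²/57 + (22−16)²/16 + (87−66)²/66 + (46−54)²/54 + (42−55)²/55 + (69−65)²/65 + (67−61)²/61 + (56−70)²/70 + (35−37)²/37
   = 0.0000 + 2.2500 + 6.6818 + 1.1852 + 3.0727 + 0.2462 + 0.5902 + 2.8000 + 0.1081
Sum = 16.934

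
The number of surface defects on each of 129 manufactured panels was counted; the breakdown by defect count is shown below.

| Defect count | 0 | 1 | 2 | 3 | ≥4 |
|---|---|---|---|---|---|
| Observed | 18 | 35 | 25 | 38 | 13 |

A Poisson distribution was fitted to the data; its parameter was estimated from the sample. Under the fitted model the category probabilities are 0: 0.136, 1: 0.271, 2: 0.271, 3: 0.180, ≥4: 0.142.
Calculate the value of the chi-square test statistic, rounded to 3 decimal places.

13.801

Expected counts E_i = n·p_i: 129×0.136 = 17.544, 129×0.271 = 34.959, 129×0.271 = 34.959, 129×0.180 = 23.22, 129×0.142 = 18.318.
cat         O        E   (O−E)²/E
0          18   17.544     0.0119
1          35   34.959     0.0000
2          25   34.959     2.8371
3          38    23.22     9.4078
≥4         13   18.318     1.5439
Sum = 13.801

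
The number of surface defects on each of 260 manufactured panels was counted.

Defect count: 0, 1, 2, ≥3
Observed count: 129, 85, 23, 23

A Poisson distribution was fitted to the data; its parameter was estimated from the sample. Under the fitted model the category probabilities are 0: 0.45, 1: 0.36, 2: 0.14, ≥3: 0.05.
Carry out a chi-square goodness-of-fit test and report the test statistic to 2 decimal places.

14.65

Expected counts E_i = n·p_i: 260×0.45 = 117, 260×0.36 = 93.6, 260×0.14 = 36.4, 260×0.05 = 13.
χ² = (129−117)²/117 + (85−93.6)²/93.6 + (23−36.4)²/36.4 + (23−13)²/13
   = 1.231 + 0.790 + 4.933 + 7.692
Sum = 14.65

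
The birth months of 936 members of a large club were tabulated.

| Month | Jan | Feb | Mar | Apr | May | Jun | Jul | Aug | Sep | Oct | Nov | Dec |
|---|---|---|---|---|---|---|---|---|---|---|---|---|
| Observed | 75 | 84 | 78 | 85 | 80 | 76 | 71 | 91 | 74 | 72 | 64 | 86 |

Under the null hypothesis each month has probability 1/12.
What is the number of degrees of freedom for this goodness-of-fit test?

11

There are k = 12 categories and no parameters were estimated from the data, so df = 12 − 1 = 11.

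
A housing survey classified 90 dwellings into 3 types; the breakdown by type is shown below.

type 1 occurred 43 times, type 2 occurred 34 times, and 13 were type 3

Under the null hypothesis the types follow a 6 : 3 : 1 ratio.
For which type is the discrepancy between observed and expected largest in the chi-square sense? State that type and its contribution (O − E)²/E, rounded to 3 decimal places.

Ratio total = 10. Expected counts: 90×6/10 = 54, 90×3/10 = 27, 90×1/10 = 9.
cat         O        E   (O−E)²/E
type 1     43       54     2.2407
type 2     34       27     1.8148
type 3     13        9     1.7778
The largest term is for type 1: 2.241.

type 1, 2.241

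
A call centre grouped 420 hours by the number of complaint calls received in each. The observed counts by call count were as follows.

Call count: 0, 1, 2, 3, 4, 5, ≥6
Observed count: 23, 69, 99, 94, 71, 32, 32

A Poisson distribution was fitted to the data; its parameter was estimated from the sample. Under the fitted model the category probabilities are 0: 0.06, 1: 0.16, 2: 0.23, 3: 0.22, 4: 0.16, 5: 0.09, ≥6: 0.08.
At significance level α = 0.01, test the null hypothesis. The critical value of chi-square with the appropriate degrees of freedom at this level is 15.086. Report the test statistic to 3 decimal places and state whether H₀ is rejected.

1.509; do not reject

Expected counts E_i = n·p_i: 420×0.06 = 25.2, 420×0.16 = 67.2, 420×0.23 = 96.6, 420×0.22 = 92.4, 420×0.16 = 67.2, 420×0.09 = 37.8, 420×0.08 = 33.6.
0: (23 − 25.2)²/25.2 = 4.84/25.2 = 0.1921
1: (69 − 67.2)²/67.2 = 3.24/67.2 = 0.0482
2: (99 − 96.6)²/96.6 = 5.76/96.6 = 0.0596
3: (94 − 92.4)²/92.4 = 2.56/92.4 = 0.0277
4: (71 − 67.2)²/67.2 = 14.44/67.2 = 0.2149
5: (32 − 37.8)²/37.8 = 33.64/37.8 = 0.8899
≥6: (32 − 33.6)²/33.6 = 2.56/33.6 = 0.0762
Sum = 1.509
df = 5. Since 1.509 < 15.086, we do not reject H₀.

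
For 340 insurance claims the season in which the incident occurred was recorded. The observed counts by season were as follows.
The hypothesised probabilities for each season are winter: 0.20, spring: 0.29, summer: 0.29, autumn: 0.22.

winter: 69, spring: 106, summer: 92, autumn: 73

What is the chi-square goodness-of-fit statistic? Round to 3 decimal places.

Expected counts E_i = n·p_i: 340×0.20 = 68, 340×0.29 = 98.6, 340×0.29 = 98.6, 340×0.22 = 74.8.
χ² = (69−68)²/68 + (106−98.6)²/98.6 + (92−98.6)²/98.6 + (73−74.8)²/74.8
   = 0.0147 + 0.5554 + 0.4418 + 0.0433
Sum = 1.055

1.055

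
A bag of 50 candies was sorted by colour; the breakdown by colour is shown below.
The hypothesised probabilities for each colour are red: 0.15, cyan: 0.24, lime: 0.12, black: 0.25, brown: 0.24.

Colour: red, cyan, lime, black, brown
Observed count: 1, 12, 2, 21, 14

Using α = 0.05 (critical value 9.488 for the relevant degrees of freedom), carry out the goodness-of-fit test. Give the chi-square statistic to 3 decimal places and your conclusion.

Expected counts E_i = n·p_i: 50×0.15 = 7.5, 50×0.24 = 12, 50×0.12 = 6, 50×0.25 = 12.5, 50×0.24 = 12.
cat         O        E   (O−E)²/E
red         1      7.5     5.6333
cyan       12       12     0.0000
lime        2        6     2.6667
black      21     12.5     5.7800
brown      14       12     0.3333
Sum = 14.413
df = 4. Since 14.413 > 9.488, we reject H₀.

14.413; reject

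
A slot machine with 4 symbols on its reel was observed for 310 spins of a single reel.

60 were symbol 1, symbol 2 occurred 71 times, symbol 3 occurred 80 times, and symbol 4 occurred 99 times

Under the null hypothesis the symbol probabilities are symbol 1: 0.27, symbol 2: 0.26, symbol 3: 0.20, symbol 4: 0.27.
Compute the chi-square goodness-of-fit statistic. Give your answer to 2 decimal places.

Expected counts E_i = n·p_i: 310×0.27 = 83.7, 310×0.26 = 80.6, 310×0.20 = 62, 310×0.27 = 83.7.
χ² = (60−83.7)²/83.7 + (71−80.6)²/80.6 + (80−62)²/62 + (99−83.7)²/83.7
   = 6.711 + 1.143 + 5.226 + 2.797
Sum = 15.88

15.88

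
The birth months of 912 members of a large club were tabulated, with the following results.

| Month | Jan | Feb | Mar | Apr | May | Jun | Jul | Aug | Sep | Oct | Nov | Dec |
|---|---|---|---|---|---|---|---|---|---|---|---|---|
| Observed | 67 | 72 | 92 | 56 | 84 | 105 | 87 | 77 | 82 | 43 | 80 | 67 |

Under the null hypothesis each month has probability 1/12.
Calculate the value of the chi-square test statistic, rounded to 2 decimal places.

39.50

Expected count for each of the 12 categories: 912/12 = 76.
Jan: (67 − 76)²/76 = 81/76 = 1.066
Feb: (72 − 76)²/76 = 16/76 = 0.211
Mar: (92 − 76)²/76 = 256/76 = 3.368
Apr: (56 − 76)²/76 = 400/76 = 5.263
May: (84 − 76)²/76 = 64/76 = 0.842
Jun: (105 − 76)²/76 = 841/76 = 11.066
Jul: (87 − 76)²/76 = 121/76 = 1.592
Aug: (77 − 76)²/76 = 1/76 = 0.013
Sep: (82 − 76)²/76 = 36/76 = 0.474
Oct: (43 − 76)²/76 = 1089/76 = 14.329
Nov: (80 − 76)²/76 = 16/76 = 0.211
Dec: (67 − 76)²/76 = 81/76 = 1.066
Sum = 39.50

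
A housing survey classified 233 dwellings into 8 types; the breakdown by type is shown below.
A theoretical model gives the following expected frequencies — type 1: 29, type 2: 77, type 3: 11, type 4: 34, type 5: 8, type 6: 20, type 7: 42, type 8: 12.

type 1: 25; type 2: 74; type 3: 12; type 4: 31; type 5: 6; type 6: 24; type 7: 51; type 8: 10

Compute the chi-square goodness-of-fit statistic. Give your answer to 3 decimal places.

4.586

χ² = (25−29)²/29 + (74−77)²/77 + (12−11)²/11 + (31−34)²/34 + (6−8)²/8 + (24−20)²/20 + (51−42)²/42 + (10−12)²/12
   = 0.5517 + 0.1169 + 0.0909 + 0.2647 + 0.5000 + 0.8000 + 1.9286 + 0.3333
Sum = 4.586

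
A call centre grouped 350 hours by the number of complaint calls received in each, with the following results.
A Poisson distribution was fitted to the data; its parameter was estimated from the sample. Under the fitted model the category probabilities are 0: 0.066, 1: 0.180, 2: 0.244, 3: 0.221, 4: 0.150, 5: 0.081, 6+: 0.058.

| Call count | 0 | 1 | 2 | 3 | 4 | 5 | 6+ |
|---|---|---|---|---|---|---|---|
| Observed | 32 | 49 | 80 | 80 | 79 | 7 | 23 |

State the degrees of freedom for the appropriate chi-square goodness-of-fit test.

5

There are k = 7 categories and 1 parameter estimated from the data, so df = 7 − 1 − 1 = 5.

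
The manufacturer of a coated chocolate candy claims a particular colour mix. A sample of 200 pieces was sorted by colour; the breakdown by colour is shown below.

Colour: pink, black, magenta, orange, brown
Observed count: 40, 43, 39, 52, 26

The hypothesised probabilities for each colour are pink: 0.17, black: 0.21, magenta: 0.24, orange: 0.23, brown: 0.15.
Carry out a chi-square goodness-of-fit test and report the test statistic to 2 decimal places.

Expected counts E_i = n·p_i: 200×0.17 = 34, 200×0.21 = 42, 200×0.24 = 48, 200×0.23 = 46, 200×0.15 = 30.
cat          O        E   (O−E)²/E
pink        40       34      1.059
black       43       42      0.024
magenta     39       48      1.688
orange      52       46      0.783
brown       26       30      0.533
Sum = 4.09

4.09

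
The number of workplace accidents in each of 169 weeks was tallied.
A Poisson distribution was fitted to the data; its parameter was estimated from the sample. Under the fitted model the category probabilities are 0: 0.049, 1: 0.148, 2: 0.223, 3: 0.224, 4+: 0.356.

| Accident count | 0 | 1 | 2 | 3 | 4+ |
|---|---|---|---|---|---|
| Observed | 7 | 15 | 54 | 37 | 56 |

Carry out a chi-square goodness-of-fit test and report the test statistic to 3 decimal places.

Expected counts E_i = n·p_i: 169×0.049 = 8.281, 169×0.148 = 25.012, 169×0.223 = 37.687, 169×0.224 = 37.856, 169×0.356 = 60.164.
χ² = (7−8.281)²/8.281 + (15−25.012)²/25.012 + (54−37.687)²/37.687 + (37−37.856)²/37.856 + (56−60.164)²/60.164
   = 0.1982 + 4.0077 + 7.0612 + 0.0194 + 0.2882
Sum = 11.575

11.575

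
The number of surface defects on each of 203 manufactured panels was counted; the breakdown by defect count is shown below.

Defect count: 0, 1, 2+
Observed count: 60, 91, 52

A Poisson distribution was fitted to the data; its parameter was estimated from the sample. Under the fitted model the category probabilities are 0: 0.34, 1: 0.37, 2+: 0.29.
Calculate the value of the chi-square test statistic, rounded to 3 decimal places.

5.342

Expected counts E_i = n·p_i: 203×0.34 = 69.02, 203×0.37 = 75.11, 203×0.29 = 58.87.
cat         O        E   (O−E)²/E
0          60    69.02     1.1788
1          91    75.11     3.3616
2+         52    58.87     0.8017
Sum = 5.342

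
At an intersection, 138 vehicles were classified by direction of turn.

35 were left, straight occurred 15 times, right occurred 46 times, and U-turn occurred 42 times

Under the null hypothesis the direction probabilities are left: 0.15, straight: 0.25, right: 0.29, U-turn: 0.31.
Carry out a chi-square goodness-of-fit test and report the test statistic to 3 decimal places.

21.808

Expected counts E_i = n·p_i: 138×0.15 = 20.7, 138×0.25 = 34.5, 138×0.29 = 40.02, 138×0.31 = 42.78.
cat           O        E   (O−E)²/E
left         35     20.7     9.8787
straight     15     34.5    11.0217
right        46    40.02     0.8936
U-turn       42    42.78     0.0142
Sum = 21.808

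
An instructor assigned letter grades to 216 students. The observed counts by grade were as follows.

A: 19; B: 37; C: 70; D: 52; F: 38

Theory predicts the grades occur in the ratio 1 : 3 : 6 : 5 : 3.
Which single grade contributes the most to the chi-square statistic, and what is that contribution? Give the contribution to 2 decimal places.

Ratio total = 18. Expected counts: 216×1/18 = 12, 216×3/18 = 36, 216×6/18 = 72, 216×5/18 = 60, 216×3/18 = 36.
A: (19 − 12)²/12 = 49/12 = 4.083
B: (37 − 36)²/36 = 1/36 = 0.028
C: (70 − 72)²/72 = 4/72 = 0.056
D: (52 − 60)²/60 = 64/60 = 1.067
F: (38 − 36)²/36 = 4/36 = 0.111
The largest term is for A: 4.08.

A, 4.08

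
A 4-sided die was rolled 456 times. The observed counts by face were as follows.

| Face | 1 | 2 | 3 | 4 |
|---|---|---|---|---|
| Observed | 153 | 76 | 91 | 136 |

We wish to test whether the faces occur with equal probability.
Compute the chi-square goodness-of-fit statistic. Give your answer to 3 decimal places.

34.895

Under H₀ each category has probability 1/4, so each expected count is 456/4 = 114.
χ² = (153−114)²/114 + (76−114)²/114 + (91−114)²/114 + (136−114)²/114
   = 13.3421 + 12.6667 + 4.6404 + 4.2456
Sum = 34.895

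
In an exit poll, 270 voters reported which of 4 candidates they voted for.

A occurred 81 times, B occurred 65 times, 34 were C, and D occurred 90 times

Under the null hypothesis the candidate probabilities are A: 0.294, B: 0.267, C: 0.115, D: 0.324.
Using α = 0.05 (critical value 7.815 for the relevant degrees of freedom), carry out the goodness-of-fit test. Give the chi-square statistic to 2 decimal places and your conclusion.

1.08; do not reject

Expected counts E_i = n·p_i: 270×0.294 = 79.38, 270×0.267 = 72.09, 270×0.115 = 31.05, 270×0.324 = 87.48.
A: (81 − 79.38)²/79.38 = 2.6244/79.38 = 0.033
B: (65 − 72.09)²/72.09 = 50.2681/72.09 = 0.697
C: (34 − 31.05)²/31.05 = 8.7025/31.05 = 0.280
D: (90 − 87.48)²/87.48 = 6.3504/87.48 = 0.073
Sum = 1.08
df = 3. Since 1.08 < 7.815, we do not reject H₀.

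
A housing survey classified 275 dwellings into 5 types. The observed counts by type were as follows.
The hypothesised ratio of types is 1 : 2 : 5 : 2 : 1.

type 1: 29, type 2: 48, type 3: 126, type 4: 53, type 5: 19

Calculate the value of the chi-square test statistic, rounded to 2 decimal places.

Ratio total = 11. Expected counts: 275×1/11 = 25, 275×2/11 = 50, 275×5/11 = 125, 275×2/11 = 50, 275×1/11 = 25.
type 1: (29 − 25)²/25 = 16/25 = 0.640
type 2: (48 − 50)²/50 = 4/50 = 0.080
type 3: (126 − 125)²/125 = 1/125 = 0.008
type 4: (53 − 50)²/50 = 9/50 = 0.180
type 5: (19 − 25)²/25 = 36/25 = 1.440
Sum = 2.35

2.35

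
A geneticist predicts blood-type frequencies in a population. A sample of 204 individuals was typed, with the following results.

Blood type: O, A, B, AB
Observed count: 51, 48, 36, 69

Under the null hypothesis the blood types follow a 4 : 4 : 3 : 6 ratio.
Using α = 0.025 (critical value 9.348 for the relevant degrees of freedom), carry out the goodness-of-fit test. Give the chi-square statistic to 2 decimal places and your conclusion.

Ratio total = 17. Expected counts: 204×4/17 = 48, 204×4/17 = 48, 204×3/17 = 36, 204×6/17 = 72.
O: (51 − 48)²/48 = 9/48 = 0.188
A: (48 − 48)²/48 = 0/48 = 0.000
B: (36 − 36)²/36 = 0/36 = 0.000
AB: (69 − 72)²/72 = 9/72 = 0.125
Sum = 0.31
df = 3. Since 0.31 < 9.348, we do not reject H₀.

0.31; do not reject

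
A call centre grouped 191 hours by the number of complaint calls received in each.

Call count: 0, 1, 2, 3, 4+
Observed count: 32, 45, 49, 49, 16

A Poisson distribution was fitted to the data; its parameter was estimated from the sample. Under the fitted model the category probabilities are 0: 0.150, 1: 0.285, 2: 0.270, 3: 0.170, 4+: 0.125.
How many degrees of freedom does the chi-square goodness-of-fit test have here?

3

There are k = 5 categories and 1 parameter estimated from the data, so df = 5 − 1 − 1 = 3.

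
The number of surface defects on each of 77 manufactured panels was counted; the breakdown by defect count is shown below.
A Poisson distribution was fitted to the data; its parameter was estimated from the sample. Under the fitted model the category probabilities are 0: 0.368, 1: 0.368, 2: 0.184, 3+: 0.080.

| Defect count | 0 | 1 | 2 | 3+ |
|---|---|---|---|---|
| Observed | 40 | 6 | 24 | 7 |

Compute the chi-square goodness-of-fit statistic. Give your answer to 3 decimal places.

Expected counts E_i = n·p_i: 77×0.368 = 28.336, 77×0.368 = 28.336, 77×0.184 = 14.168, 77×0.080 = 6.16.
cat         O        E   (O−E)²/E
0          40   28.336     4.8013
1           6   28.336    17.6065
2          24   14.168     6.8230
3+          7     6.16     0.1145
Sum = 29.345

29.345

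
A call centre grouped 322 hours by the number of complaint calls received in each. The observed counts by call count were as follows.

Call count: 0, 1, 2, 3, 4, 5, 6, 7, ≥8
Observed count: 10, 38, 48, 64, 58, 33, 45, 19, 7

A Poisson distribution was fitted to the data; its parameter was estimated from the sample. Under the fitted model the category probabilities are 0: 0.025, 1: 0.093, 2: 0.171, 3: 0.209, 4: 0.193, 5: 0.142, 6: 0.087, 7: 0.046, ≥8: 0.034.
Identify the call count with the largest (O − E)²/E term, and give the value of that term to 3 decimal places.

Expected counts E_i = n·p_i: 322×0.025 = 8.05, 322×0.093 = 29.946, 322×0.171 = 55.062, 322×0.209 = 67.298, 322×0.193 = 62.146, 322×0.142 = 45.724, 322×0.087 = 28.014, 322×0.046 = 14.812, 322×0.034 = 10.948.
0: (10 − 8.05)²/8.05 = 3.8025/8.05 = 0.4724
1: (38 − 29.946)²/29.946 = 64.866916/29.946 = 2.1661
2: (48 − 55.062)²/55.062 = 49.871844/55.062 = 0.9057
3: (64 − 67.298)²/67.298 = 10.876804/67.298 = 0.1616
4: (58 − 62.146)²/62.146 = 17.189316/62.146 = 0.2766
5: (33 − 45.724)²/45.724 = 161.900176/45.724 = 3.5408
6: (45 − 28.014)²/28.014 = 288.524196/28.014 = 10.2993
7: (19 − 14.812)²/14.812 = 17.539344/14.812 = 1.1841
≥8: (7 − 10.948)²/10.948 = 15.586704/10.948 = 1.4237
The largest term is for 6: 10.299.

6, 10.299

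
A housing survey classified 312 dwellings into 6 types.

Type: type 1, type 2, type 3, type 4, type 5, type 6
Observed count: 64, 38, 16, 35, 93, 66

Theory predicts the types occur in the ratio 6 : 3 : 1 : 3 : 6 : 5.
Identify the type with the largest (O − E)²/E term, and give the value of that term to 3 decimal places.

Ratio total = 24. Expected counts: 312×6/24 = 78, 312×3/24 = 39, 312×1/24 = 13, 312×3/24 = 39, 312×6/24 = 78, 312×5/24 = 65.
type 1: (64 − 78)²/78 = 196/78 = 2.5128
type 2: (38 − 39)²/39 = 1/39 = 0.0256
type 3: (16 − 13)²/13 = 9/13 = 0.6923
type 4: (35 − 39)²/39 = 16/39 = 0.4103
type 5: (93 − 78)²/78 = 225/78 = 2.8846
type 6: (66 − 65)²/65 = 1/65 = 0.0154
The largest term is for type 5: 2.885.

type 5, 2.885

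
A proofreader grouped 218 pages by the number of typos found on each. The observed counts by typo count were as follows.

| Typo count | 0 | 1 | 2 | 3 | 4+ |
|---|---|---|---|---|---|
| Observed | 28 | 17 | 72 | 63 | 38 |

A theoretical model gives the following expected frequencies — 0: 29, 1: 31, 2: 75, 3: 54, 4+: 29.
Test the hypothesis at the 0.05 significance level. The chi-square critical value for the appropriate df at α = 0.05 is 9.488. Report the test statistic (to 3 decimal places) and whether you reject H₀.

0: (28 − 29)²/29 = 1/29 = 0.0345
1: (17 − 31)²/31 = 196/31 = 6.3226
2: (72 − 75)²/75 = 9/75 = 0.1200
3: (63 − 54)²/54 = 81/54 = 1.5000
4+: (38 − 29)²/29 = 81/29 = 2.7931
Sum = 10.770
df = 4. Since 10.770 > 9.488, we reject H₀.

10.770; reject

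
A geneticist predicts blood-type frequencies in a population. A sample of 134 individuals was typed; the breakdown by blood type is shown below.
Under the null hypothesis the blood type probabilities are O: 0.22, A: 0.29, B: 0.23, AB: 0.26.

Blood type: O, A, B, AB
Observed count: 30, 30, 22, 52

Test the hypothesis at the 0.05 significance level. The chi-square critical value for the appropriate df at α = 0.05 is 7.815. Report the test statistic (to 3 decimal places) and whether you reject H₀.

13.005; reject

Expected counts E_i = n·p_i: 134×0.22 = 29.48, 134×0.29 = 38.86, 134×0.23 = 30.82, 134×0.26 = 34.84.
O: (30 − 29.48)²/29.48 = 0.2704/29.48 = 0.0092
A: (30 − 38.86)²/38.86 = 78.4996/38.86 = 2.0201
B: (22 − 30.82)²/30.82 = 77.7924/30.82 = 2.5241
AB: (52 − 34.84)²/34.84 = 294.4656/34.84 = 8.4519
Sum = 13.005
df = 3. Since 13.005 > 7.815, we reject H₀.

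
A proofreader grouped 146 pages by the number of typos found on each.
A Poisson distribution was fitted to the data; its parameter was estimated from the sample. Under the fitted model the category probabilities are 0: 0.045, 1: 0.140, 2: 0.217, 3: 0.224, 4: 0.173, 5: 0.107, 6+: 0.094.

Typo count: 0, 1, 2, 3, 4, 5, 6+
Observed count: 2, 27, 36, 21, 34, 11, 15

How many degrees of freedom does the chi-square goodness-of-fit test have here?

5

There are k = 7 categories and 1 parameter estimated from the data, so df = 7 − 1 − 1 = 5.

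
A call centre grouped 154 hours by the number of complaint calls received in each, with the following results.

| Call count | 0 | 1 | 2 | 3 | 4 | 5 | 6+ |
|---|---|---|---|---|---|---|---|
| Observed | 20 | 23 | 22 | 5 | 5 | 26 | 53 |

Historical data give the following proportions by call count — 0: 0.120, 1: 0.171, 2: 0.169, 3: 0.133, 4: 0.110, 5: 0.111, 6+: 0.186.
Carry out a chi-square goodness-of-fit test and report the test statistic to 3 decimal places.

Expected counts E_i = n·p_i: 154×0.120 = 18.48, 154×0.171 = 26.334, 154×0.169 = 26.026, 154×0.133 = 20.482, 154×0.110 = 16.94, 154×0.111 = 17.094, 154×0.186 = 28.644.
0: (20 − 18.48)²/18.48 = 2.3104/18.48 = 0.1250
1: (23 − 26.334)²/26.334 = 11.115556/26.334 = 0.4221
2: (22 − 26.026)²/26.026 = 16.208676/26.026 = 0.6228
3: (5 − 20.482)²/20.482 = 239.692324/20.482 = 11.7026
4: (5 − 16.94)²/16.94 = 142.5636/16.94 = 8.4158
5: (26 − 17.094)²/17.094 = 79.316836/17.094 = 4.6400
6+: (53 − 28.644)²/28.644 = 593.214736/28.644 = 20.7099
Sum = 46.638

46.638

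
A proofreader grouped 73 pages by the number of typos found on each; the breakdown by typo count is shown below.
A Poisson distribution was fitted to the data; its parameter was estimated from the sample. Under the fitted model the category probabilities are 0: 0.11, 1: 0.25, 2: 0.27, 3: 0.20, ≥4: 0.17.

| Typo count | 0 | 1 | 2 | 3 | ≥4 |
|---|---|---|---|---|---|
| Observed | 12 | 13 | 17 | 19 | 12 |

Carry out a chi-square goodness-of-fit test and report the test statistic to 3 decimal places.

5.185

Expected counts E_i = n·p_i: 73×0.11 = 8.03, 73×0.25 = 18.25, 73×0.27 = 19.71, 73×0.20 = 14.6, 73×0.17 = 12.41.
χ² = (12−8.03)²/8.03 + (13−18.25)²/18.25 + (17−19.71)²/19.71 + (19−14.6)²/14.6 + (12−12.41)²/12.41
   = 1.9628 + 1.5103 + 0.3726 + 1.3260 + 0.0135
Sum = 5.185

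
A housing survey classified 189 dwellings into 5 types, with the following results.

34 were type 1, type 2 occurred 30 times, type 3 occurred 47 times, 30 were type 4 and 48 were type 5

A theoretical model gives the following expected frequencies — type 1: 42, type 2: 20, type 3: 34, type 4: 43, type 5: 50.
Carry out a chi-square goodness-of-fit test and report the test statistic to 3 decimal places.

cat         O        E   (O−E)²/E
type 1     34       42     1.5238
type 2     30       20     5.0000
type 3     47       34     4.9706
type 4     30       43     3.9302
type 5     48       50     0.0800
Sum = 15.505

15.505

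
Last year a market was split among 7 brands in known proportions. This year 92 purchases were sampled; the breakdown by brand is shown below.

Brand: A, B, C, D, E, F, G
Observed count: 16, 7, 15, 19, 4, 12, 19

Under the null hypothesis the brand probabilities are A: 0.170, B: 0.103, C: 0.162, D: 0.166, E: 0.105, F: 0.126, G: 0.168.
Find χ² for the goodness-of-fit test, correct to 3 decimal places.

Expected counts E_i = n·p_i: 92×0.170 = 15.64, 92×0.103 = 9.476, 92×0.162 = 14.904, 92×0.166 = 15.272, 92×0.105 = 9.66, 92×0.126 = 11.592, 92×0.168 = 15.456.
cat         O        E   (O−E)²/E
A          16    15.64     0.0083
B           7    9.476     0.6470
C          15   14.904     0.0006
D          19   15.272     0.9100
E           4     9.66     3.3163
F          12   11.592     0.0144
G          19   15.456     0.8126
Sum = 5.709

5.709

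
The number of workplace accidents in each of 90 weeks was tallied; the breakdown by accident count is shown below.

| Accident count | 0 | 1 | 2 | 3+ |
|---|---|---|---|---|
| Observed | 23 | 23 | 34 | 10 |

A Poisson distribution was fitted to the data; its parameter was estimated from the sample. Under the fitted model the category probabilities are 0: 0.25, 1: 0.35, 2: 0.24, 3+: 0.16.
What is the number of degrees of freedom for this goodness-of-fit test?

2

There are k = 4 categories and 1 parameter estimated from the data, so df = 4 − 1 − 1 = 2.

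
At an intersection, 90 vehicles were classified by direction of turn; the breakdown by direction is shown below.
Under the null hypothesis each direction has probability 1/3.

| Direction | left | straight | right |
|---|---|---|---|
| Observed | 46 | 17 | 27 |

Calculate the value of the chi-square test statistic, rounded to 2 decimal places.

Expected count for each of the 3 categories: 90/3 = 30.
cat           O        E   (O−E)²/E
left         46       30      8.533
straight     17       30      5.633
right        27       30      0.300
Sum = 14.47

14.47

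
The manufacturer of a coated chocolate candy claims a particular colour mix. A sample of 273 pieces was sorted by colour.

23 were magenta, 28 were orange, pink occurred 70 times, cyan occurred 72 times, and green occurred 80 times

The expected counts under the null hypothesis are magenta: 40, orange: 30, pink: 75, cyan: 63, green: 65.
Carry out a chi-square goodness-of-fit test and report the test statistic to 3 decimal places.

cat          O        E   (O−E)²/E
magenta     23       40     7.2250
orange      28       30     0.1333
pink        70       75     0.3333
cyan        72       63     1.2857
green       80       65     3.4615
Sum = 12.439

12.439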